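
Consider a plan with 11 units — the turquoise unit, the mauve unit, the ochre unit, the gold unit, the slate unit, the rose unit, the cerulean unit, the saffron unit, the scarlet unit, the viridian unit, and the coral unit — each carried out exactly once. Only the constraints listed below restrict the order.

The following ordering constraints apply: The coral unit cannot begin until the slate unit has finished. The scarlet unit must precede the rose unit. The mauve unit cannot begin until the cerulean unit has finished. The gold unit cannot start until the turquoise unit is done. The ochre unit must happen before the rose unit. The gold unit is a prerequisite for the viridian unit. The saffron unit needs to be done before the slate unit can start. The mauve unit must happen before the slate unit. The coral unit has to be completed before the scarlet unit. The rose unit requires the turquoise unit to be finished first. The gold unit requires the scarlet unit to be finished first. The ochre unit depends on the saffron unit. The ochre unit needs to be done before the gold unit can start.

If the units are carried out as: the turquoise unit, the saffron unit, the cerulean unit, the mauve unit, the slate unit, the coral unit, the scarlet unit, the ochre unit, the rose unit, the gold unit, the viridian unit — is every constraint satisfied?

Yes

Going through the constraints one by one, each required predecessor appears earlier in the sequence than its dependent — e.g. the turquoise unit (position 1) is before the gold unit (position 10), as required.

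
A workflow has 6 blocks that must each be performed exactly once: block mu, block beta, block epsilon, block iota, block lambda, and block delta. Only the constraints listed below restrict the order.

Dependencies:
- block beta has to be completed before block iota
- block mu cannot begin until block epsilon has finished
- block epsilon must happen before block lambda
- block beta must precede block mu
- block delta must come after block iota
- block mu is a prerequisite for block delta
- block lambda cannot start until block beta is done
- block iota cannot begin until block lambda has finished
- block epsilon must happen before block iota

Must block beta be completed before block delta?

Tracing the constraints gives a chain: block beta → block mu → block delta.
That forces block beta before block delta in every valid schedule.

Yes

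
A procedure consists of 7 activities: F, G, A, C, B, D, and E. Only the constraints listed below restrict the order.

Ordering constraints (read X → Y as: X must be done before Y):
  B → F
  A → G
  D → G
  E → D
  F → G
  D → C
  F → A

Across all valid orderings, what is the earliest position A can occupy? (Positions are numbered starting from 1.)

Working backwards through the constraints from A, its full set of required predecessors is F, B — 2 of them.
So at minimum 2 activities come before A, putting A no earlier than position 3. That position is achievable by scheduling exactly those predecessors first.

3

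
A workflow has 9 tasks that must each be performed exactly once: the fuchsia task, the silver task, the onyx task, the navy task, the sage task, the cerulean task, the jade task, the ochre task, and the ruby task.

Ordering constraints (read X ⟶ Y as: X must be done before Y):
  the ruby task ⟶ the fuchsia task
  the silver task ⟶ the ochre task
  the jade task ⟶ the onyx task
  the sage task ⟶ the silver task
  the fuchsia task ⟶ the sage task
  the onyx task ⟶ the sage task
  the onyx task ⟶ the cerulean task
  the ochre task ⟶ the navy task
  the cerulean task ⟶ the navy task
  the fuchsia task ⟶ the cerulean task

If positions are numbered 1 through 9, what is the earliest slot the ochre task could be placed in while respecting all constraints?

7

Working backwards through the constraints from the ochre task, its full set of required predecessors is the fuchsia task, the silver task, the onyx task, the sage task, the jade task, the ruby task — 6 of them.
So at minimum 6 tasks come before the ochre task, putting the ochre task no earlier than position 7. That position is achievable by scheduling exactly those predecessors first.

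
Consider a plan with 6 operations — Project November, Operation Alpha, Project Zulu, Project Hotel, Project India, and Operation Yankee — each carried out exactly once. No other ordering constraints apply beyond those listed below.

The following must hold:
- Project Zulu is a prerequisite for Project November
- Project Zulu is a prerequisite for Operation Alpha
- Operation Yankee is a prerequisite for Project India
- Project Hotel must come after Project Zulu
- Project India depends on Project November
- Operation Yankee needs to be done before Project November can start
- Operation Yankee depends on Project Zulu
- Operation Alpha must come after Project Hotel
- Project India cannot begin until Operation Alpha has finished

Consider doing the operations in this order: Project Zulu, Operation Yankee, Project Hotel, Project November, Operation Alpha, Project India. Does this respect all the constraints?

Yes

Going through the constraints one by one, each required predecessor appears earlier in the sequence than its dependent — e.g. Operation Yankee (position 2) is before Project India (position 6), as required.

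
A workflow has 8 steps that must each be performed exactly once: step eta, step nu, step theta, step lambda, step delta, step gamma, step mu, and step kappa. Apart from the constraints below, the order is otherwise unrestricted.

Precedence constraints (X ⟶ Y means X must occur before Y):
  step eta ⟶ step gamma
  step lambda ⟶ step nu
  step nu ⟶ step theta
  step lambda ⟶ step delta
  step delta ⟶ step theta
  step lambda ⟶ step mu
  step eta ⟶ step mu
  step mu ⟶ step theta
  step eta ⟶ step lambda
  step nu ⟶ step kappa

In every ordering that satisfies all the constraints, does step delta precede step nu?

Nothing in the constraints links step delta and step nu; they are unordered relative to each other.
A valid ordering placing step nu before step delta exists, so the answer is no.

No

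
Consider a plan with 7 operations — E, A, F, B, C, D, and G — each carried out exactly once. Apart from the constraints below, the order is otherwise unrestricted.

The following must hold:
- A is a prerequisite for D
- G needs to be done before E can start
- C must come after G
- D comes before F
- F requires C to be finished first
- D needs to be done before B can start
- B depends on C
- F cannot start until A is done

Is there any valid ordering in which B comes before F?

Nothing in the constraints forces F before B — there is no chain from F to B.
That means at least one valid schedule has B before F.

Yes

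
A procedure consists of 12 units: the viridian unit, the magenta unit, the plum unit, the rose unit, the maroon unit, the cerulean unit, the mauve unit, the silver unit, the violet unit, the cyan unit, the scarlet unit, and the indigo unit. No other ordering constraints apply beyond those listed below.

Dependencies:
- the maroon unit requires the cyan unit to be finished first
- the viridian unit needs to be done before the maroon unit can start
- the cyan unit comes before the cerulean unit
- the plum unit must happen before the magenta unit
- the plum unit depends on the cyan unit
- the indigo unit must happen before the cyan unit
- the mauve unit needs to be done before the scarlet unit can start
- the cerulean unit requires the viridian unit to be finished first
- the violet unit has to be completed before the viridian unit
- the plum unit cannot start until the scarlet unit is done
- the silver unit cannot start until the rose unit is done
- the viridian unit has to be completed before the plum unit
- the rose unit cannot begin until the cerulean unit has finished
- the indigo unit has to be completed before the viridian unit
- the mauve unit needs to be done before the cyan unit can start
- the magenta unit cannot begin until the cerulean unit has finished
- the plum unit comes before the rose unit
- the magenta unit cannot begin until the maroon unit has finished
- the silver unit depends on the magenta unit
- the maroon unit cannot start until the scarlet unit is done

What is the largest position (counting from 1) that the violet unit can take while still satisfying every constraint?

Following every chain forward from the violet unit, the units that must come later are the viridian unit, the magenta unit, the plum unit, the rose unit, the maroon unit, the cerulean unit, the silver unit — 7 of them.
So at least 7 units follow the violet unit, putting the violet unit no later than position 5. That position is achievable by scheduling everything else first.

5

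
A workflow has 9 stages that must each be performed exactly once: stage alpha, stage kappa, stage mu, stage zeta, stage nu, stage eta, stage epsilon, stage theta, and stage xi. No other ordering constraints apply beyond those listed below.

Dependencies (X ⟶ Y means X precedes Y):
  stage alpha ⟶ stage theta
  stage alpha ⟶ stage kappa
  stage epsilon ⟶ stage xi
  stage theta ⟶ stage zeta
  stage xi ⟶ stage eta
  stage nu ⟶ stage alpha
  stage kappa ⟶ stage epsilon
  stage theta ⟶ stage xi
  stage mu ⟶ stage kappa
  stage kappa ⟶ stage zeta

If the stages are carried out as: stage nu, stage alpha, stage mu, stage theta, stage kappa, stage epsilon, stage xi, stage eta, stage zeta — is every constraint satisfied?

Yes

Checking each listed constraint against this order: for instance, stage theta is in position 4 and stage zeta in position 9, so that constraint holds — and the remaining constraints check out the same way.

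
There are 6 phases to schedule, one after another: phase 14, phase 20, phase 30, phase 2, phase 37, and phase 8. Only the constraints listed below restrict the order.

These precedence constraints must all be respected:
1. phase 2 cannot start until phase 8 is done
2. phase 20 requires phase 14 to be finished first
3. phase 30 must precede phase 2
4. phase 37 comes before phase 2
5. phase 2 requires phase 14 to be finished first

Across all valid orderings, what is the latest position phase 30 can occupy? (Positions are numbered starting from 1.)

Following the constraints forward from phase 30, its only required successor is phase 2.
With 1 mandatory successor out of 6 phases total, the latest slot for phase 30 is 6−1 = 5, and it's reachable by doing all non-successors before phase 30.

5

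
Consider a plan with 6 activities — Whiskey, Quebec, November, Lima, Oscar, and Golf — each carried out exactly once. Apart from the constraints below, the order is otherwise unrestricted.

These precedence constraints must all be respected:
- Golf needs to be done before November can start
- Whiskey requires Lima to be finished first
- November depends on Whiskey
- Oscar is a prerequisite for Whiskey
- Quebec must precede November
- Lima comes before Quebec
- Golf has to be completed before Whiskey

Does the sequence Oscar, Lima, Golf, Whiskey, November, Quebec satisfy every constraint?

No

The sequence places November ahead of Quebec.
Since Quebec is required before November, the ordering is invalid.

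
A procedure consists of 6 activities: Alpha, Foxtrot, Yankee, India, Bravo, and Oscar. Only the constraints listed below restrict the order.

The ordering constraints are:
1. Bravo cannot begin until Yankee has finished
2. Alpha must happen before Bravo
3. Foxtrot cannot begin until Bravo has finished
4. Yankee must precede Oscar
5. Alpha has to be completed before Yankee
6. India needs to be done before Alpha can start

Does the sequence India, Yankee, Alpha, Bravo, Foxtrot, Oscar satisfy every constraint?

Here Alpha comes after Yankee.
That contradicts the constraint that Alpha must precede Yankee.

No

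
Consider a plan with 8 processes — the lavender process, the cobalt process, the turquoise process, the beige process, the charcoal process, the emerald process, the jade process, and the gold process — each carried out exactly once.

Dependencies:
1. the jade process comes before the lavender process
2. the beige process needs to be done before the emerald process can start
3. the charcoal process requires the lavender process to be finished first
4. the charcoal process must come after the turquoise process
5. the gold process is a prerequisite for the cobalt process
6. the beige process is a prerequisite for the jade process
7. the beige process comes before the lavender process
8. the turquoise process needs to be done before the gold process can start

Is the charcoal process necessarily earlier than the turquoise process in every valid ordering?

No

The constraints actually force the turquoise process before the charcoal process (via the turquoise process → the charcoal process), not the other way around.
So the charcoal process does not have to come before the turquoise process — it cannot.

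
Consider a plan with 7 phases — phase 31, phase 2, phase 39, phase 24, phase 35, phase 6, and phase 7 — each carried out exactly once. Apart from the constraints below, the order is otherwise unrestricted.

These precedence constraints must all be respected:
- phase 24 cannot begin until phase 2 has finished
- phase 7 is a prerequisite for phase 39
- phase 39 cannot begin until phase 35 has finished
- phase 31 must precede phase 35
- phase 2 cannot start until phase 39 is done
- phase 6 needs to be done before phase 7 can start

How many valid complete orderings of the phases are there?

6

2 phases have no prerequisites (phase 31, phase 6), so any of them could come first.
Systematically extending each partial ordering one phase at a time and counting, there are 6 complete orderings.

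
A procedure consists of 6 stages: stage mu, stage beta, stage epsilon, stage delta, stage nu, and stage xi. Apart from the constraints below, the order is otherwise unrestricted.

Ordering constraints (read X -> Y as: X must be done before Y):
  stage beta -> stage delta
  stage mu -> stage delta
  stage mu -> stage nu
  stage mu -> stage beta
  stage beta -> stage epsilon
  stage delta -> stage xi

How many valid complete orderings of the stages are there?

Stage mu is the only stage with nothing required before it, so every ordering starts there.
Enumerating by repeatedly choosing an available stage (one whose prerequisites are all placed) gives 15 distinct complete orderings.

15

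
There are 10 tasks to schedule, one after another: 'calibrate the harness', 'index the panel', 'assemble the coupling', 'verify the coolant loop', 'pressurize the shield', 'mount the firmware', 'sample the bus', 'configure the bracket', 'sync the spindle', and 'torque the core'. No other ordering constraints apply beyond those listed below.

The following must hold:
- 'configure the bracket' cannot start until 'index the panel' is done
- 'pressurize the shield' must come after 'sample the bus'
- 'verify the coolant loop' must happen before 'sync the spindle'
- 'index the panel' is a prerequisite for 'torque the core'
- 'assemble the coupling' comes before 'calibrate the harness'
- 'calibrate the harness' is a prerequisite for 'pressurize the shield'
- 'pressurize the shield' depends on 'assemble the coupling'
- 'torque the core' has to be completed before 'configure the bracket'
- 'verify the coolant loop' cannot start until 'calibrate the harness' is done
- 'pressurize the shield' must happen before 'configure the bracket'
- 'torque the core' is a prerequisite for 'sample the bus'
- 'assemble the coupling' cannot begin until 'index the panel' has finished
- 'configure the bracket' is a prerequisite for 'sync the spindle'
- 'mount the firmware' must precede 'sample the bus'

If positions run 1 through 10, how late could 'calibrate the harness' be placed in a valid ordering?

6

The tasks that are forced after 'calibrate the harness', directly or by a chain of constraints, are 'verify the coolant loop', 'pressurize the shield', 'configure the bracket', 'sync the spindle'. That's 4 tasks.
So at least 4 tasks follow 'calibrate the harness', putting 'calibrate the harness' no later than position 6. That position is achievable by scheduling everything else first.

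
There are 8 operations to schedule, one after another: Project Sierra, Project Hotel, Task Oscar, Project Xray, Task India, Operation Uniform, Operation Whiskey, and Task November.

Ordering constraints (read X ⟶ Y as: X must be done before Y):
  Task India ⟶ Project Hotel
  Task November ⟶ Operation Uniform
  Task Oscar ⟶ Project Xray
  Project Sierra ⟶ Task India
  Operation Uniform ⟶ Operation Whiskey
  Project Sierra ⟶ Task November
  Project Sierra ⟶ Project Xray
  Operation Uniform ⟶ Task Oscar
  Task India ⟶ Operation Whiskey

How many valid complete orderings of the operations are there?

53

Project Sierra is the only operation with nothing required before it, so every ordering starts there.
Counting all ways to extend the partial order to a total order gives 53.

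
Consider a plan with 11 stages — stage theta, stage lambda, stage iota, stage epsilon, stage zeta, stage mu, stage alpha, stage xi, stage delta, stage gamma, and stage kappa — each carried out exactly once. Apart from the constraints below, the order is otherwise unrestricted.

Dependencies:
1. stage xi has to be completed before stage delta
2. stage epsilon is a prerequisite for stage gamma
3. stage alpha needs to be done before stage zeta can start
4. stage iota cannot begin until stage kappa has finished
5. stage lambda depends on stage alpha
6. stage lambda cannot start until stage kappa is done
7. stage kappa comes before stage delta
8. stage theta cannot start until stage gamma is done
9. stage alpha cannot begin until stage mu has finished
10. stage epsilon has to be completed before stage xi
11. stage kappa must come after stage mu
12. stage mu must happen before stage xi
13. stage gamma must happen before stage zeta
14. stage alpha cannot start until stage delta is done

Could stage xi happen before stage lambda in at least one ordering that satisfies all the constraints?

Every valid ordering already has stage xi before stage lambda (the constraints require it), so in particular at least one does.

Yes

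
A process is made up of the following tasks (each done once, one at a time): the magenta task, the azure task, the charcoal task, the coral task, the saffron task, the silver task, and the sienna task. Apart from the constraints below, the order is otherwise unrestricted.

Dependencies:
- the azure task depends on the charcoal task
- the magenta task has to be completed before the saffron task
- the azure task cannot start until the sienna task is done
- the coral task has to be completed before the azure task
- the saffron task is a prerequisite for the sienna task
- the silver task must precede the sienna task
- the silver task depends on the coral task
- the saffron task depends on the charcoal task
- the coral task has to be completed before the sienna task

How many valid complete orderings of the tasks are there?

The tasks with no prerequisites are the magenta task, the charcoal task, the coral task; any of them can be placed first.
Counting all ways to extend the partial order to a total order gives 20.

20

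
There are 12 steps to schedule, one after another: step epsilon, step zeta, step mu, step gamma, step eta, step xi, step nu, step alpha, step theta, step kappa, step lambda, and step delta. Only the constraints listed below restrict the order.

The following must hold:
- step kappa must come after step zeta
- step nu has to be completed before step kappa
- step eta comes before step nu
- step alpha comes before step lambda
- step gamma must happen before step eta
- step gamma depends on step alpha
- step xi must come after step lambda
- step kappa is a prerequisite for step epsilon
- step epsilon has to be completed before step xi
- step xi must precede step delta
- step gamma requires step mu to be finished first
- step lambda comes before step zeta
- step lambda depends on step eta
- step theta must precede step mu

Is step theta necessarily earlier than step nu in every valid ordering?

Tracing the constraints gives a chain: step theta → step mu → step gamma → step eta → step nu.
Hence step theta necessarily comes before step nu.

Yes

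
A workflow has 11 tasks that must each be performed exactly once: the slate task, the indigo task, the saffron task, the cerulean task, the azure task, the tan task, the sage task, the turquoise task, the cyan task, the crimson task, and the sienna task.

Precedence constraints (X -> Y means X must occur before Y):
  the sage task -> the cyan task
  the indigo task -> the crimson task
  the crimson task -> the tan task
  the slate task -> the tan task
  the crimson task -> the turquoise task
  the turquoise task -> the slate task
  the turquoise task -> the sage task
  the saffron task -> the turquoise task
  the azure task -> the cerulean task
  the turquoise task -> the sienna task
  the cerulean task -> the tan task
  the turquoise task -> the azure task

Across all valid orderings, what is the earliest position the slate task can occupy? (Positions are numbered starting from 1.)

5

Working backwards through the constraints from the slate task, its full set of required predecessors is the indigo task, the saffron task, the turquoise task, the crimson task — 4 of them.
With 4 mandatory predecessors, the earliest the slate task can sit is position 4+1 = 5, and placing just those 4 first achieves it.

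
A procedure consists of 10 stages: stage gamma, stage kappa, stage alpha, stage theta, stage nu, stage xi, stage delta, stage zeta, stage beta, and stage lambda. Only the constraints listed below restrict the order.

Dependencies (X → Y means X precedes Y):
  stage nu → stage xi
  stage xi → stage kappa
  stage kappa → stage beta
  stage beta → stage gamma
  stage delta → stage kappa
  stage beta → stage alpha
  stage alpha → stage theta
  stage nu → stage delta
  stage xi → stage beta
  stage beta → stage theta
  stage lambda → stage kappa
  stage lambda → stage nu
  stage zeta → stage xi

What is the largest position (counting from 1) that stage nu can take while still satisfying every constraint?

3

Following every chain forward from stage nu, the stages that must come later are stage gamma, stage kappa, stage alpha, stage theta, stage xi, stage delta, stage beta — 7 of them.
With 7 mandatory successors out of 10 stages total, the latest slot for stage nu is 10−7 = 3, and it's reachable by doing all non-successors before stage nu.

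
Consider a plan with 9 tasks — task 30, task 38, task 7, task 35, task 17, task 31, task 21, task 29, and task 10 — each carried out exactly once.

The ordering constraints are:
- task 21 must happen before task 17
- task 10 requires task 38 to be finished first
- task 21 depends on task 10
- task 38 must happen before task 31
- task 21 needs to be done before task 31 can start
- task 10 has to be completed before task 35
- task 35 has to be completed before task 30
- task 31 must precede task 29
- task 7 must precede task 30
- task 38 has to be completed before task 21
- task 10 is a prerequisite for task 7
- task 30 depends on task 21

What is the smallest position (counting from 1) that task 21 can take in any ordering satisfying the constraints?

Every task that must precede task 21 has to come before it. Tracing all chains that end at task 21, those tasks are: task 38, task 10 — 2 in total.
So at minimum 2 tasks come before task 21, putting task 21 no earlier than position 3. That position is achievable by scheduling exactly those predecessors first.

3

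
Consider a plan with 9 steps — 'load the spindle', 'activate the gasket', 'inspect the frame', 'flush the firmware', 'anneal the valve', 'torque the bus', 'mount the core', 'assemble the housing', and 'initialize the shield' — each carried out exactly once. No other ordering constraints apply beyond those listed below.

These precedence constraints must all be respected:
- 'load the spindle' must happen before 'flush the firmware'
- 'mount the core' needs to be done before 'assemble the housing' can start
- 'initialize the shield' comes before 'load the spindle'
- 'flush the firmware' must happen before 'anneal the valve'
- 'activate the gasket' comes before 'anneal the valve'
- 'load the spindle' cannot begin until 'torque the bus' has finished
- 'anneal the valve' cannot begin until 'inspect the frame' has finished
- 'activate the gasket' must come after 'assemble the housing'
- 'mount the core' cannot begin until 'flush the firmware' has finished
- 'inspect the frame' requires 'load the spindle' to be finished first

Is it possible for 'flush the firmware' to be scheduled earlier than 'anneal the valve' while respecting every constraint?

Every valid ordering already has 'flush the firmware' before 'anneal the valve' (the constraints require it), so in particular at least one does.

Yes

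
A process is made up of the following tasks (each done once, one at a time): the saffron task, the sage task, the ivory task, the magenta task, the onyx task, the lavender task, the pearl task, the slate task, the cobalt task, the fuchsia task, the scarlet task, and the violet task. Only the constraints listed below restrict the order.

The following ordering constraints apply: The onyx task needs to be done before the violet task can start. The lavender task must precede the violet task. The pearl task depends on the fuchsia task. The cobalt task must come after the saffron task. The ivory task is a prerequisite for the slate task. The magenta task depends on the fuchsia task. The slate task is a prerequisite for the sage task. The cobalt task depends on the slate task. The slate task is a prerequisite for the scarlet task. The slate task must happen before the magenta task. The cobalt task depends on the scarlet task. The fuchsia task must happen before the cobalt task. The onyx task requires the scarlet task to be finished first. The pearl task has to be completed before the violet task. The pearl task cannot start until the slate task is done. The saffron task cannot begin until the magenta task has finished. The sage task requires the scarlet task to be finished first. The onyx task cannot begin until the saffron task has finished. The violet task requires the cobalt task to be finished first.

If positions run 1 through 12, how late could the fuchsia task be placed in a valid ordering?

The tasks that are forced after the fuchsia task, directly or by a chain of constraints, are the saffron task, the magenta task, the onyx task, the pearl task, the cobalt task, the violet task. That's 6 tasks.
So at least 6 tasks follow the fuchsia task, putting the fuchsia task no later than position 6. That position is achievable by scheduling everything else first.

6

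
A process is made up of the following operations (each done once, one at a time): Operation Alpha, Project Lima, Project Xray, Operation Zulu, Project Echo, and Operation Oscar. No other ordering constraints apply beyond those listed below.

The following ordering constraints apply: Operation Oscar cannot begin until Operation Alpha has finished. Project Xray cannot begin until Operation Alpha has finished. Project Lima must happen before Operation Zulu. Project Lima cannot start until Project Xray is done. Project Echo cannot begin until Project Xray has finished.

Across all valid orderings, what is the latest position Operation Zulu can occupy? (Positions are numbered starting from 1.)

6

Operation Zulu has no required successors, so nothing stops it from going last (position 6).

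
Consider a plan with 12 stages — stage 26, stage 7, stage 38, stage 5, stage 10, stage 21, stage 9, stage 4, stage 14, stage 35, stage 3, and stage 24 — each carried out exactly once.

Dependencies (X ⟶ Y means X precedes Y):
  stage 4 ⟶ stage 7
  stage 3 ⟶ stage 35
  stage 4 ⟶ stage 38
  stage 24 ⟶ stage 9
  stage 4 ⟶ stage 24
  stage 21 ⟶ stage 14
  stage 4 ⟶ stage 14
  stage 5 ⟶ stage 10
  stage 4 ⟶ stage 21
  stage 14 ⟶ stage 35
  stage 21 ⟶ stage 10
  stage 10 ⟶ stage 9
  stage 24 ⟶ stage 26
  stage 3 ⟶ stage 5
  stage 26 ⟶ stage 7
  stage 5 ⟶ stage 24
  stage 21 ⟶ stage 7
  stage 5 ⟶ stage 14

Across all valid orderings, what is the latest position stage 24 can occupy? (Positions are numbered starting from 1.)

Following every chain forward from stage 24, the stages that must come later are stage 26, stage 7, stage 9 — 3 of them.
So at least 3 stages follow stage 24, putting stage 24 no later than position 9. That position is achievable by scheduling everything else first.

9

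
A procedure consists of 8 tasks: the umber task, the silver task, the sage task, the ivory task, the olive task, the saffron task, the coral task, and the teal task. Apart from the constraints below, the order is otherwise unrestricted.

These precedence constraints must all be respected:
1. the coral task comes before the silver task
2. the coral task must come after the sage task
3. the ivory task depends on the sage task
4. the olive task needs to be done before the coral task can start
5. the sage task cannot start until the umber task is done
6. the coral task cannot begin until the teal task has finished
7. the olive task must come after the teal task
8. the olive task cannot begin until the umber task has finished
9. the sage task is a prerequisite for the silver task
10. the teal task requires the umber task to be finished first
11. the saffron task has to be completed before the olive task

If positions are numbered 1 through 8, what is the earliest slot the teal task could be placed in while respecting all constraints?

2

The only task forced before the teal task (directly or transitively) is the umber task.
So at minimum 1 task comes before the teal task, putting the teal task no earlier than position 2. That position is achievable by scheduling exactly that predecessor first.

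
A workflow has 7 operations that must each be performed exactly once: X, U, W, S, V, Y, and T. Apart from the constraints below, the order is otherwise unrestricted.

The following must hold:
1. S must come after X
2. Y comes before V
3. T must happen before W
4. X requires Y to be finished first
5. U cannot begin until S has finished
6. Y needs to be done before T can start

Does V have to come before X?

No

Nothing in the constraints links V and X; they are unordered relative to each other.
A valid ordering placing X before V exists, so the answer is no.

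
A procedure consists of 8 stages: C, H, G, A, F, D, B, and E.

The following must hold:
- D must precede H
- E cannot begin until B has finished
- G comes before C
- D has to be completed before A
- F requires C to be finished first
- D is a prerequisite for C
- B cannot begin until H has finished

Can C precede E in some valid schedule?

Yes

The constraints leave C and E unordered relative to each other; nothing requires E earlier.
That means at least one valid schedule has C before E.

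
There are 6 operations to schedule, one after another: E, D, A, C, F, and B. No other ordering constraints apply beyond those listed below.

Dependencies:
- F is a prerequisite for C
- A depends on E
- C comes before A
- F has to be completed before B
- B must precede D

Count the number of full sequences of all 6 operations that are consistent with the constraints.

2 operations have no prerequisites (E, F), so any of them could come first.
Enumerating by repeatedly choosing an available operation (one whose prerequisites are all placed) gives 26 distinct complete orderings.

26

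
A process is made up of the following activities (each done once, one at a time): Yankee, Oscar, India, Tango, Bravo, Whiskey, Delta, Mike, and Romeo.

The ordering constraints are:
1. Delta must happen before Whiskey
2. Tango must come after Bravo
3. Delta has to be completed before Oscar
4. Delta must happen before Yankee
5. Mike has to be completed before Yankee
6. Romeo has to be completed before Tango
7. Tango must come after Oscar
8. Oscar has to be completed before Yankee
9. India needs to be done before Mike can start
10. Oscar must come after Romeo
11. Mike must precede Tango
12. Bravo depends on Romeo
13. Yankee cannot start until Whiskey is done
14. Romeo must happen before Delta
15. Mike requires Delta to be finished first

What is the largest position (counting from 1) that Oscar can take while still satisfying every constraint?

7

Following every chain forward from Oscar, the activities that must come later are Yankee, Tango — 2 of them.
With 2 mandatory successors out of 9 activities total, the latest slot for Oscar is 9−2 = 7, and it's reachable by doing all non-successors before Oscar.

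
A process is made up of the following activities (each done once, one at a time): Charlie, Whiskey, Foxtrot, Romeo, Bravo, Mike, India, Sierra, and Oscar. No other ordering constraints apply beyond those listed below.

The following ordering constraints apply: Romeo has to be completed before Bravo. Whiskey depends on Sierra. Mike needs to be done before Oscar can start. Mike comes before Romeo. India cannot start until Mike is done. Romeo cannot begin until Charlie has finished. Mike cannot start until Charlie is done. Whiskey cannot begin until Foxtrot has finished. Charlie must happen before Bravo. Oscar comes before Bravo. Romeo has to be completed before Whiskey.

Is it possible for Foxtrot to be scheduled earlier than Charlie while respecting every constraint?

No chain of constraints runs from Charlie to Foxtrot, so Charlie is not required to come first.
That means at least one valid schedule has Foxtrot before Charlie.

Yes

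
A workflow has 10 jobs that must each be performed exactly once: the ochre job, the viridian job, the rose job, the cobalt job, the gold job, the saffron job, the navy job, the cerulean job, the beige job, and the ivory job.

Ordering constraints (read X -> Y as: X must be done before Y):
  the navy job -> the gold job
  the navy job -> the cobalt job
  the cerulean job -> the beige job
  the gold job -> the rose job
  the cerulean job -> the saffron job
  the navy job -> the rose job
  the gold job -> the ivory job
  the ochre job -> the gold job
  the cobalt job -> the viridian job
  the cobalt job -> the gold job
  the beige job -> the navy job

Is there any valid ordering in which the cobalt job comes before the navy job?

No

Following the navy job → the cobalt job, the navy job must precede the cobalt job in every valid ordering.
Hence the cobalt job can never be scheduled before the navy job.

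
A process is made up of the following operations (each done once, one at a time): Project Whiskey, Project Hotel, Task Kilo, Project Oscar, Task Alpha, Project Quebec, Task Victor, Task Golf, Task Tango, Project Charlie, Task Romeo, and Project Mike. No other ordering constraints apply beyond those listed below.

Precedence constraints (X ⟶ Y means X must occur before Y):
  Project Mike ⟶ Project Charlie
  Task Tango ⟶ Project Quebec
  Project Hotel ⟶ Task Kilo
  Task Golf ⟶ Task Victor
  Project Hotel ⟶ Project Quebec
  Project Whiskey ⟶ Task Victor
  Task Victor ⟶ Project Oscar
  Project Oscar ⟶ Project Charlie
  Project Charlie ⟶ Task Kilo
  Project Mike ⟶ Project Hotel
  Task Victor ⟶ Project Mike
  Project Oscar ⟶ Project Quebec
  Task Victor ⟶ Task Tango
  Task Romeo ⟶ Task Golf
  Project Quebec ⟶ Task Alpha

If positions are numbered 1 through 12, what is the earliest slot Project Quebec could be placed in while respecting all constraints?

Working backwards through the constraints from Project Quebec, its full set of required predecessors is Project Whiskey, Project Hotel, Project Oscar, Task Victor, Task Golf, Task Tango, Task Romeo, Project Mike — 8 of them.
With 8 mandatory predecessors, the earliest Project Quebec can sit is position 8+1 = 9, and placing just those 8 first achieves it.

9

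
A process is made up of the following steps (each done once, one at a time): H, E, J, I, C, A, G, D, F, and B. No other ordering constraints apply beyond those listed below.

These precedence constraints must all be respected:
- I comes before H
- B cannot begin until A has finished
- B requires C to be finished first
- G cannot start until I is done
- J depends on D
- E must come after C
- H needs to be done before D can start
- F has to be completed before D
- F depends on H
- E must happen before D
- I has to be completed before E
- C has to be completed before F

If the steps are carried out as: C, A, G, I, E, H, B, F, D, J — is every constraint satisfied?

No

Here I comes after G.
But one of the constraints requires I before G, so this ordering violates it.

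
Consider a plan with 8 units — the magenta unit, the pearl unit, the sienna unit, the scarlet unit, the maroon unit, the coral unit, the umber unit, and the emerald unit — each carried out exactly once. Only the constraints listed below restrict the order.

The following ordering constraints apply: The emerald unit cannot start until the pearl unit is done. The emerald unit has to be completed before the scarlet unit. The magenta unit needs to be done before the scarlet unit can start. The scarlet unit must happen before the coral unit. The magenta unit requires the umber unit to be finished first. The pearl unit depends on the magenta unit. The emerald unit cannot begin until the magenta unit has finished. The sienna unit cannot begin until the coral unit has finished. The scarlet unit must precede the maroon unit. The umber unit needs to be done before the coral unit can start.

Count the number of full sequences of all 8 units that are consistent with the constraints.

3

The umber unit is the only unit with nothing required before it, so every ordering starts there.
Counting all ways to extend the partial order to a total order gives 3.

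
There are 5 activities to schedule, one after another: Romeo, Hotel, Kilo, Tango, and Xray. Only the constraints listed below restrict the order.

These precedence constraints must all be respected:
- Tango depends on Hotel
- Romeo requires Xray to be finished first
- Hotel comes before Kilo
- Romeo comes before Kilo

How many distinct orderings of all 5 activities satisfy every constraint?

9

2 activities have no prerequisites (Hotel, Xray), so any of them could come first.
Counting all ways to extend the partial order to a total order gives 9.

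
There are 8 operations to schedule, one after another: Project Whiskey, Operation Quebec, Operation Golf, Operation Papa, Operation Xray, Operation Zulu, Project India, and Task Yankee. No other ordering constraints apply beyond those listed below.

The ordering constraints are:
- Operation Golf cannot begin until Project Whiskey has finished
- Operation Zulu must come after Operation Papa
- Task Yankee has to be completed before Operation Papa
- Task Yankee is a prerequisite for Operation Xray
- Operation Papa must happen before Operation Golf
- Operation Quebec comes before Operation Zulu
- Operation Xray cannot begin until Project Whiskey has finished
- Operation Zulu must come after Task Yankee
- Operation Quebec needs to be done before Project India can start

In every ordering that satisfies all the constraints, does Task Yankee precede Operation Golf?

Yes

There is a constraint chain Task Yankee → Operation Papa → Operation Golf.
So Task Yankee must precede Operation Golf in any valid ordering.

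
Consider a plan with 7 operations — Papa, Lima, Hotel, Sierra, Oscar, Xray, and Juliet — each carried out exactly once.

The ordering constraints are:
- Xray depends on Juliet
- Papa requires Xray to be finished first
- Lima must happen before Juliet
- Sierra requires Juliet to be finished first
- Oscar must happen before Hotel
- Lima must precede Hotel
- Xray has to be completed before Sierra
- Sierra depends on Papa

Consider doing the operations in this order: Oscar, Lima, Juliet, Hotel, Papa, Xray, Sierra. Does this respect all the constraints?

No

In the proposed order, Papa appears before Xray.
That contradicts the constraint that Xray must precede Papa.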